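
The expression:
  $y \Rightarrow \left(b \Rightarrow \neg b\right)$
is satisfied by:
  {y: False, b: False}
  {b: True, y: False}
  {y: True, b: False}


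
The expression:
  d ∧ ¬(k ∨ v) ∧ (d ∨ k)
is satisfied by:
  {d: True, v: False, k: False}


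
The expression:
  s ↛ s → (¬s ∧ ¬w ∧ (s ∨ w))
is always true.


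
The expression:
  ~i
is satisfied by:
  {i: False}


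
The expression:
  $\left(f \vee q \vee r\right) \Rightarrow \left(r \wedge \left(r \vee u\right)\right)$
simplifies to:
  $r \vee \left(\neg f \wedge \neg q\right)$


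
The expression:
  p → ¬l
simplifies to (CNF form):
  ¬l ∨ ¬p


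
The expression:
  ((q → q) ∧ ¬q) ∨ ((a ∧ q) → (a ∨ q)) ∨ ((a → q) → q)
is always true.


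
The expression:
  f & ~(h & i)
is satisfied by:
  {f: True, h: False, i: False}
  {i: True, f: True, h: False}
  {h: True, f: True, i: False}


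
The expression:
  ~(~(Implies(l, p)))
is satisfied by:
  {p: True, l: False}
  {l: False, p: False}
  {l: True, p: True}


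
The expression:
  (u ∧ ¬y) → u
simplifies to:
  True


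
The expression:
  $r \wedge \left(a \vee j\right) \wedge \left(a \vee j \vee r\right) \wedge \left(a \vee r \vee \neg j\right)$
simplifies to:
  $r \wedge \left(a \vee j\right)$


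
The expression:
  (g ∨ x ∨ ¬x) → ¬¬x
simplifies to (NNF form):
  x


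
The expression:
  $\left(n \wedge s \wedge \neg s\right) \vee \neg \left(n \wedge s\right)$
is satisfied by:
  {s: False, n: False}
  {n: True, s: False}
  {s: True, n: False}


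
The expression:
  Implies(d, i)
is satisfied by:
  {i: True, d: False}
  {d: False, i: False}
  {d: True, i: True}


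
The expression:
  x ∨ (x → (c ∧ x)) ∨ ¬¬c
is always true.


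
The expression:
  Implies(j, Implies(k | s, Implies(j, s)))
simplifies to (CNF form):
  s | ~j | ~k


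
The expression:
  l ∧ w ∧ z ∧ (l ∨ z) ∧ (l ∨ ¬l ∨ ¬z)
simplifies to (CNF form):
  l ∧ w ∧ z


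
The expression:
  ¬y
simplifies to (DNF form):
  ¬y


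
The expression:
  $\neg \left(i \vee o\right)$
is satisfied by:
  {i: False, o: False}


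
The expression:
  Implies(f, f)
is always true.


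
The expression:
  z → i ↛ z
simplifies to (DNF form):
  ¬z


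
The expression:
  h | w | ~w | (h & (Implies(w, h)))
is always true.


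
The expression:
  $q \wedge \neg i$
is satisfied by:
  {q: True, i: False}


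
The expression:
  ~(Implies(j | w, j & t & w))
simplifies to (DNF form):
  (j & ~w) | (w & ~j) | (w & ~t)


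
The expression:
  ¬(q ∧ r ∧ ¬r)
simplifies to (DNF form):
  True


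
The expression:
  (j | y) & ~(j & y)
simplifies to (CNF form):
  (j | y) & (j | ~j) & (y | ~y) & (~j | ~y)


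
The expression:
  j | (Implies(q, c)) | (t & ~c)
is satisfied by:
  {c: True, t: True, j: True, q: False}
  {c: True, t: True, j: False, q: False}
  {c: True, j: True, q: False, t: False}
  {c: True, j: False, q: False, t: False}
  {t: True, j: True, q: False, c: False}
  {t: True, j: False, q: False, c: False}
  {j: True, t: False, q: False, c: False}
  {j: False, t: False, q: False, c: False}
  {c: True, t: True, q: True, j: True}
  {c: True, t: True, q: True, j: False}
  {c: True, q: True, j: True, t: False}
  {c: True, q: True, j: False, t: False}
  {q: True, t: True, j: True, c: False}
  {q: True, t: True, j: False, c: False}
  {q: True, j: True, t: False, c: False}


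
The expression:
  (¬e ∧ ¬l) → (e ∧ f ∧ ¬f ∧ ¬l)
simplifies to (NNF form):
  e ∨ l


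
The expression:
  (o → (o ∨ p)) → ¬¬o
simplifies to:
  o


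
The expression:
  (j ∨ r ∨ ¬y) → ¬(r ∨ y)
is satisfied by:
  {r: False, y: False, j: False}
  {j: True, r: False, y: False}
  {y: True, r: False, j: False}


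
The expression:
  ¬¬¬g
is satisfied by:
  {g: False}


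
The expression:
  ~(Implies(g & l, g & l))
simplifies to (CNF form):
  False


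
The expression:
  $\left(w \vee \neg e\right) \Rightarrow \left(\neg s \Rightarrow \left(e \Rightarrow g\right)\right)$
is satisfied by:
  {s: True, g: True, w: False, e: False}
  {s: True, w: False, e: False, g: False}
  {g: True, w: False, e: False, s: False}
  {g: False, w: False, e: False, s: False}
  {s: True, e: True, g: True, w: False}
  {s: True, e: True, g: False, w: False}
  {e: True, g: True, s: False, w: False}
  {e: True, s: False, w: False, g: False}
  {g: True, s: True, w: True, e: False}
  {s: True, w: True, g: False, e: False}
  {g: True, w: True, s: False, e: False}
  {w: True, s: False, e: False, g: False}
  {s: True, e: True, w: True, g: True}
  {s: True, e: True, w: True, g: False}
  {e: True, w: True, g: True, s: False}


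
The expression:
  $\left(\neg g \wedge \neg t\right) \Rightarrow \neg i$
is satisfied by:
  {t: True, g: True, i: False}
  {t: True, g: False, i: False}
  {g: True, t: False, i: False}
  {t: False, g: False, i: False}
  {i: True, t: True, g: True}
  {i: True, t: True, g: False}
  {i: True, g: True, t: False}


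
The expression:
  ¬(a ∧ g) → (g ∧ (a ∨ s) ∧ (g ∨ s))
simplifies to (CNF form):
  g ∧ (a ∨ s)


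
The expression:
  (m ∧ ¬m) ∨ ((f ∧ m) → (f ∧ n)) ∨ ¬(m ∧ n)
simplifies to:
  True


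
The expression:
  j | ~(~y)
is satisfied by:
  {y: True, j: True}
  {y: True, j: False}
  {j: True, y: False}


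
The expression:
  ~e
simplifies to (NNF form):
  ~e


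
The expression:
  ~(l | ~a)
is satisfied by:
  {a: True, l: False}


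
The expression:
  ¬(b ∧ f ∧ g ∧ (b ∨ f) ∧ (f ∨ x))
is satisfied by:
  {g: False, b: False, f: False}
  {f: True, g: False, b: False}
  {b: True, g: False, f: False}
  {f: True, b: True, g: False}
  {g: True, f: False, b: False}
  {f: True, g: True, b: False}
  {b: True, g: True, f: False}


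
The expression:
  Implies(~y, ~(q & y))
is always true.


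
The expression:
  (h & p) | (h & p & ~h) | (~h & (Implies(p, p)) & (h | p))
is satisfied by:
  {p: True}


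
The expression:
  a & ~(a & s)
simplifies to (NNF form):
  a & ~s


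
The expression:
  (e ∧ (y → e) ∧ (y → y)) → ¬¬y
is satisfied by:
  {y: True, e: False}
  {e: False, y: False}
  {e: True, y: True}


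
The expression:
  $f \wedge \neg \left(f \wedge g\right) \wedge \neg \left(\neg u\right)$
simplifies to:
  $f \wedge u \wedge \neg g$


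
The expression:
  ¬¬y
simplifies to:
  y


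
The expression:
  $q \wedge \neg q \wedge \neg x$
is never true.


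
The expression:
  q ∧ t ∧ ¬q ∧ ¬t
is never true.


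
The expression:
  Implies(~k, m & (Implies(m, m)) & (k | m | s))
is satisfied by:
  {k: True, m: True}
  {k: True, m: False}
  {m: True, k: False}


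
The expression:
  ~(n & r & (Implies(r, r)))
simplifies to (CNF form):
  ~n | ~r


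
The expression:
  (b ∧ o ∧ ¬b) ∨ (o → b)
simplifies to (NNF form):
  b ∨ ¬o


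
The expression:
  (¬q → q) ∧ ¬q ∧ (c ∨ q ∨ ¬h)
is never true.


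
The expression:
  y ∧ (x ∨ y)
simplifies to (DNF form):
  y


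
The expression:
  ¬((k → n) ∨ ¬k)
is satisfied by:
  {k: True, n: False}


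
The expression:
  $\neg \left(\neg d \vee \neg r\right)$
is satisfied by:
  {r: True, d: True}


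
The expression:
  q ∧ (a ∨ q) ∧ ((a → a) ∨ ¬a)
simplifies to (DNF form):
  q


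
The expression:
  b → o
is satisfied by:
  {o: True, b: False}
  {b: False, o: False}
  {b: True, o: True}


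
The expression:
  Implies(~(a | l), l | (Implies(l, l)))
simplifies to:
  True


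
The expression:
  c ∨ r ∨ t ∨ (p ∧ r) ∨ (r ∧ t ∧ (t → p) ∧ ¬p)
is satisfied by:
  {r: True, t: True, c: True}
  {r: True, t: True, c: False}
  {r: True, c: True, t: False}
  {r: True, c: False, t: False}
  {t: True, c: True, r: False}
  {t: True, c: False, r: False}
  {c: True, t: False, r: False}


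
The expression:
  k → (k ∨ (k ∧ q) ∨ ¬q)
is always true.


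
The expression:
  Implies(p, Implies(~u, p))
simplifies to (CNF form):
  True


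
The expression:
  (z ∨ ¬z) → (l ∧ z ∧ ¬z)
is never true.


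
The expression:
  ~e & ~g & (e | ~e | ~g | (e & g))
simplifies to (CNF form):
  ~e & ~g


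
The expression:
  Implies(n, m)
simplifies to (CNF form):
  m | ~n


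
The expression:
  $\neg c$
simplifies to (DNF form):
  $\neg c$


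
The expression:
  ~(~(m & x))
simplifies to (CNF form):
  m & x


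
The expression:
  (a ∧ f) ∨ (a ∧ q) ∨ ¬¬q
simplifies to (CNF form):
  (a ∨ q) ∧ (f ∨ q)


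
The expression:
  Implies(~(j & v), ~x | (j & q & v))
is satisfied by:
  {j: True, v: True, x: False}
  {j: True, v: False, x: False}
  {v: True, j: False, x: False}
  {j: False, v: False, x: False}
  {x: True, j: True, v: True}


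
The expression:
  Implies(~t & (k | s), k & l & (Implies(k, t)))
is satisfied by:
  {t: True, s: False, k: False}
  {t: True, k: True, s: False}
  {t: True, s: True, k: False}
  {t: True, k: True, s: True}
  {k: False, s: False, t: False}


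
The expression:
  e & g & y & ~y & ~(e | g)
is never true.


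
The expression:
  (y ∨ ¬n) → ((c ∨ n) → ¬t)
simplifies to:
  (n ∧ ¬y) ∨ (¬c ∧ ¬n) ∨ ¬t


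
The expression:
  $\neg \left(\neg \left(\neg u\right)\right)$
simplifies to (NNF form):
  $\neg u$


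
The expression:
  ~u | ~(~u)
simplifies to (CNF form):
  True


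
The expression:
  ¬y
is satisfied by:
  {y: False}


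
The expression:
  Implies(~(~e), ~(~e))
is always true.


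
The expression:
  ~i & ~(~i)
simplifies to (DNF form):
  False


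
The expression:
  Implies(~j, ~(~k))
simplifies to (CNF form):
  j | k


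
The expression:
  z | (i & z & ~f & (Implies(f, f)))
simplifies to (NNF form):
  z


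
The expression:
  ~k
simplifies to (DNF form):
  ~k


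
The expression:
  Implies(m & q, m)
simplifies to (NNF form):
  True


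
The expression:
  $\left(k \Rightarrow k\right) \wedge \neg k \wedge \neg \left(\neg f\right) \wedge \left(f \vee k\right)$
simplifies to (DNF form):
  $f \wedge \neg k$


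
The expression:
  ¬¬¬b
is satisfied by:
  {b: False}


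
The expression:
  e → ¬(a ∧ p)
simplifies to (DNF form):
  ¬a ∨ ¬e ∨ ¬p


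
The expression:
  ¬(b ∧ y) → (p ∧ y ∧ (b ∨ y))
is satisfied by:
  {y: True, b: True, p: True}
  {y: True, b: True, p: False}
  {y: True, p: True, b: False}


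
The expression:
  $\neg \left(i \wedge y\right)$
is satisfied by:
  {y: False, i: False}
  {i: True, y: False}
  {y: True, i: False}


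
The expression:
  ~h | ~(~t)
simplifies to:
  t | ~h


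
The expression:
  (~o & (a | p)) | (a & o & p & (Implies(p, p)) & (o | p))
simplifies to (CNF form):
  (a | p) & (a | ~o) & (p | ~o) & (a | p | ~o)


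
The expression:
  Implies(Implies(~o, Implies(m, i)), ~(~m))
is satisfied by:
  {m: True}


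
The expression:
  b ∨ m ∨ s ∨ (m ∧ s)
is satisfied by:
  {b: True, m: True, s: True}
  {b: True, m: True, s: False}
  {b: True, s: True, m: False}
  {b: True, s: False, m: False}
  {m: True, s: True, b: False}
  {m: True, s: False, b: False}
  {s: True, m: False, b: False}


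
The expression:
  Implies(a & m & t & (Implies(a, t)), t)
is always true.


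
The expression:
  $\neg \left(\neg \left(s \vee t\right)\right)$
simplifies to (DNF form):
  $s \vee t$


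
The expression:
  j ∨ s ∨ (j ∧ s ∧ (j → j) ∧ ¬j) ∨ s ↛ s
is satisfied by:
  {s: True, j: True}
  {s: True, j: False}
  {j: True, s: False}


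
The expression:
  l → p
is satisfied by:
  {p: True, l: False}
  {l: False, p: False}
  {l: True, p: True}


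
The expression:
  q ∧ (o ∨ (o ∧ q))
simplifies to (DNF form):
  o ∧ q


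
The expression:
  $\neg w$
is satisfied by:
  {w: False}


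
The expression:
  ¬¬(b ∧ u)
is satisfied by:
  {u: True, b: True}


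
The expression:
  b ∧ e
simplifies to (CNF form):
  b ∧ e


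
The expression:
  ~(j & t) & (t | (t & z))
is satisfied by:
  {t: True, j: False}


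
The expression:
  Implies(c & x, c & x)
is always true.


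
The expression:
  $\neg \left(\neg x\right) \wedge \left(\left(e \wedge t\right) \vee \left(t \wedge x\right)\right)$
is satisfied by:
  {t: True, x: True}


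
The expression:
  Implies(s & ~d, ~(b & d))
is always true.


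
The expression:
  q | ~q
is always true.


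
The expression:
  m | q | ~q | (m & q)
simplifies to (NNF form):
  True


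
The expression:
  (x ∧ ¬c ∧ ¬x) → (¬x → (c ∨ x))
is always true.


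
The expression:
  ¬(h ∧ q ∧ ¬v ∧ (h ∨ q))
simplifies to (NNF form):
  v ∨ ¬h ∨ ¬q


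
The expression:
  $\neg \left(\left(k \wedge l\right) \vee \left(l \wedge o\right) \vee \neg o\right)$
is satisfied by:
  {o: True, l: False}


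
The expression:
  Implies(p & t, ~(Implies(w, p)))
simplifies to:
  ~p | ~t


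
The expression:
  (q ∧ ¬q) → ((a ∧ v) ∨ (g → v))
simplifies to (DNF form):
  True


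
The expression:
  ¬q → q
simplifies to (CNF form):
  q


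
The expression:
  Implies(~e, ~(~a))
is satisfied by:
  {a: True, e: True}
  {a: True, e: False}
  {e: True, a: False}


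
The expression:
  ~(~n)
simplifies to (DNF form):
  n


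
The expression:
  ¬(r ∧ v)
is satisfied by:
  {v: False, r: False}
  {r: True, v: False}
  {v: True, r: False}


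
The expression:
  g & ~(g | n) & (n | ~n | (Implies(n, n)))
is never true.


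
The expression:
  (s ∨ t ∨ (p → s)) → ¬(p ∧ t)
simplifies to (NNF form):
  ¬p ∨ ¬t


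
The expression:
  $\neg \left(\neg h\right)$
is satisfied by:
  {h: True}


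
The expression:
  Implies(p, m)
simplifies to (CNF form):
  m | ~p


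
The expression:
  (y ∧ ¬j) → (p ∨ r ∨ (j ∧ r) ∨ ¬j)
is always true.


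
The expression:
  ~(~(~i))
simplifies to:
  ~i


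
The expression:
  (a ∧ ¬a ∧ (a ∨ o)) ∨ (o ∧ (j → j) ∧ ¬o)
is never true.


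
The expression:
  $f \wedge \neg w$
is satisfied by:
  {f: True, w: False}


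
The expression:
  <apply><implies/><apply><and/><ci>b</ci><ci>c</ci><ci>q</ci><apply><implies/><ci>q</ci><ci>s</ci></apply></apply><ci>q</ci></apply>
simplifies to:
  <true/>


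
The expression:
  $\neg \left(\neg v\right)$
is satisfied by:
  {v: True}


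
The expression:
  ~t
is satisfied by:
  {t: False}


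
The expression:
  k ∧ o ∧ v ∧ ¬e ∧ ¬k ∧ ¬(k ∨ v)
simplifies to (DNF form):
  False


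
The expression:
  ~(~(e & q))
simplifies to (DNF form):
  e & q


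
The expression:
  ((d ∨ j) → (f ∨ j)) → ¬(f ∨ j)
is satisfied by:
  {f: False, j: False}


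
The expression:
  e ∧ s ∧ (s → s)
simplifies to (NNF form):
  e ∧ s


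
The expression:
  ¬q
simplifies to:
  ¬q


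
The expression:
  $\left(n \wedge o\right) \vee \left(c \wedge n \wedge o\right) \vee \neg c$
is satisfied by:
  {n: True, o: True, c: False}
  {n: True, o: False, c: False}
  {o: True, n: False, c: False}
  {n: False, o: False, c: False}
  {n: True, c: True, o: True}


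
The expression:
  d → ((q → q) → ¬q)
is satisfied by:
  {q: False, d: False}
  {d: True, q: False}
  {q: True, d: False}


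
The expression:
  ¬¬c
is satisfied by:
  {c: True}


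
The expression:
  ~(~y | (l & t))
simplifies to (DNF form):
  (y & ~l) | (y & ~t)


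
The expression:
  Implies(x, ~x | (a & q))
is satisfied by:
  {q: True, a: True, x: False}
  {q: True, a: False, x: False}
  {a: True, q: False, x: False}
  {q: False, a: False, x: False}
  {x: True, q: True, a: True}


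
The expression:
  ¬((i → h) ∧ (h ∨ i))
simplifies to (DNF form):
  ¬h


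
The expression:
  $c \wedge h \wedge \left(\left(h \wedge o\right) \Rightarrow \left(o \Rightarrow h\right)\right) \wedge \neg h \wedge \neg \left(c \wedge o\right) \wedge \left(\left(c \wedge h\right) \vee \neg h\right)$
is never true.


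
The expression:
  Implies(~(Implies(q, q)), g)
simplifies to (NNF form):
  True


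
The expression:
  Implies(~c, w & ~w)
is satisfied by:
  {c: True}


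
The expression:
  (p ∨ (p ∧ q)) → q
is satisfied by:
  {q: True, p: False}
  {p: False, q: False}
  {p: True, q: True}


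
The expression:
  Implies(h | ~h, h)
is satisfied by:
  {h: True}


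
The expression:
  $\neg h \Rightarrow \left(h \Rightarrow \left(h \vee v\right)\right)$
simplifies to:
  $\text{True}$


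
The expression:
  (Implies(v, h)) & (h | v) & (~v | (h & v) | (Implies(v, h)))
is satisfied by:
  {h: True}


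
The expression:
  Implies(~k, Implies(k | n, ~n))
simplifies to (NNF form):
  k | ~n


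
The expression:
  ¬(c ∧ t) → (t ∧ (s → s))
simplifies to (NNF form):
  t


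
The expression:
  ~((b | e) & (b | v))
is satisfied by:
  {v: False, b: False, e: False}
  {e: True, v: False, b: False}
  {v: True, e: False, b: False}


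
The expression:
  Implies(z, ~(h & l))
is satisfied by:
  {l: False, z: False, h: False}
  {h: True, l: False, z: False}
  {z: True, l: False, h: False}
  {h: True, z: True, l: False}
  {l: True, h: False, z: False}
  {h: True, l: True, z: False}
  {z: True, l: True, h: False}


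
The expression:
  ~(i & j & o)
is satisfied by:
  {o: False, i: False, j: False}
  {j: True, o: False, i: False}
  {i: True, o: False, j: False}
  {j: True, i: True, o: False}
  {o: True, j: False, i: False}
  {j: True, o: True, i: False}
  {i: True, o: True, j: False}


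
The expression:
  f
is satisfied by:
  {f: True}


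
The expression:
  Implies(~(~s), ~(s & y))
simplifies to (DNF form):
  ~s | ~y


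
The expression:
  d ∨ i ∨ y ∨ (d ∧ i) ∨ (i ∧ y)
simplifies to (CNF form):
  d ∨ i ∨ y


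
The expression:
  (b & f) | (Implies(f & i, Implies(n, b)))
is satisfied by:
  {b: True, i: False, n: False, f: False}
  {b: False, i: False, n: False, f: False}
  {f: True, b: True, i: False, n: False}
  {f: True, b: False, i: False, n: False}
  {b: True, n: True, f: False, i: False}
  {n: True, f: False, i: False, b: False}
  {f: True, n: True, b: True, i: False}
  {f: True, n: True, b: False, i: False}
  {b: True, i: True, f: False, n: False}
  {i: True, f: False, n: False, b: False}
  {b: True, f: True, i: True, n: False}
  {f: True, i: True, b: False, n: False}
  {b: True, n: True, i: True, f: False}
  {n: True, i: True, f: False, b: False}
  {f: True, n: True, i: True, b: True}


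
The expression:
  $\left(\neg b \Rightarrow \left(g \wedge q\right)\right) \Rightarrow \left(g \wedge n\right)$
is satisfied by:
  {n: True, b: False, g: False, q: False}
  {n: False, b: False, g: False, q: False}
  {q: True, n: True, b: False, g: False}
  {q: True, n: False, b: False, g: False}
  {g: True, n: True, b: False, q: False}
  {g: True, n: False, b: False, q: False}
  {q: True, g: True, n: True, b: False}
  {g: True, b: True, n: True, q: False}
  {q: True, g: True, b: True, n: True}


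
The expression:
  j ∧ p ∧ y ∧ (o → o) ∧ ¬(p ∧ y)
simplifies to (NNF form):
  False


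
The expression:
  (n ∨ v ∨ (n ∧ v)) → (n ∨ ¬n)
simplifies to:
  True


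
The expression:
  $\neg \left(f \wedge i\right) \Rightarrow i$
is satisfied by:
  {i: True}


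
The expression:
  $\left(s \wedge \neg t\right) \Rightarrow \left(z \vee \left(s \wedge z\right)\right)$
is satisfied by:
  {t: True, z: True, s: False}
  {t: True, s: False, z: False}
  {z: True, s: False, t: False}
  {z: False, s: False, t: False}
  {t: True, z: True, s: True}
  {t: True, s: True, z: False}
  {z: True, s: True, t: False}


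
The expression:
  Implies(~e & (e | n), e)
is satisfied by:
  {e: True, n: False}
  {n: False, e: False}
  {n: True, e: True}


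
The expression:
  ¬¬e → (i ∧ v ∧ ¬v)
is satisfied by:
  {e: False}


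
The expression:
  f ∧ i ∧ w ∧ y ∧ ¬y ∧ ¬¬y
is never true.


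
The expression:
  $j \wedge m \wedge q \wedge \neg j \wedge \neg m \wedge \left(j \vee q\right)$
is never true.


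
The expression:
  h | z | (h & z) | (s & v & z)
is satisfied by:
  {z: True, h: True}
  {z: True, h: False}
  {h: True, z: False}


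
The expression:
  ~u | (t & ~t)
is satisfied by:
  {u: False}


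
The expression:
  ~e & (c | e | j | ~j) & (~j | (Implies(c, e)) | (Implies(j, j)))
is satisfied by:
  {e: False}


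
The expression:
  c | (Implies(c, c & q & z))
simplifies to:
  True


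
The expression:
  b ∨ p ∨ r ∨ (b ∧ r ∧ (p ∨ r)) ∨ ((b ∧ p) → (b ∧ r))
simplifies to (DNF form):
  True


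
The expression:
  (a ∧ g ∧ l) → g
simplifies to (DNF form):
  True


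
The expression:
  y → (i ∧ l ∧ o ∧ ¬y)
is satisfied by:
  {y: False}


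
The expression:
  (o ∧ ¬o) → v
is always true.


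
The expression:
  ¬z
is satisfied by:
  {z: False}


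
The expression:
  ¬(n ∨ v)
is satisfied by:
  {n: False, v: False}


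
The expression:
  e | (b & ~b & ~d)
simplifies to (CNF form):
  e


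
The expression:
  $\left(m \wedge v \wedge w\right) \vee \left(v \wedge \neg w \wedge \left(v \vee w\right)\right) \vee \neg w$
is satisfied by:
  {m: True, v: True, w: False}
  {m: True, v: False, w: False}
  {v: True, m: False, w: False}
  {m: False, v: False, w: False}
  {m: True, w: True, v: True}


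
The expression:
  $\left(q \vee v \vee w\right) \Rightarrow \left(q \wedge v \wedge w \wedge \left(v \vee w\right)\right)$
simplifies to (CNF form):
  $\left(q \vee \neg w\right) \wedge \left(v \vee \neg q\right) \wedge \left(w \vee \neg v\right)$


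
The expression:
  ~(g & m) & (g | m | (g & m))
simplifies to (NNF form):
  (g & ~m) | (m & ~g)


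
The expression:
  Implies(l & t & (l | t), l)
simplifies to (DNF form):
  True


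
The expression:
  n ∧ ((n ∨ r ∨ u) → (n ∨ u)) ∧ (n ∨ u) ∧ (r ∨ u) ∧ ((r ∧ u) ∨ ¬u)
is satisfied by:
  {r: True, n: True}


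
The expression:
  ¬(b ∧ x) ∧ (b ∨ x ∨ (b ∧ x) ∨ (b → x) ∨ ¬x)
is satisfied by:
  {x: False, b: False}
  {b: True, x: False}
  {x: True, b: False}


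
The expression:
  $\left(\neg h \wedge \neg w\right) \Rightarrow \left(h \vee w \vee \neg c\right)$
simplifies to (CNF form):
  $h \vee w \vee \neg c$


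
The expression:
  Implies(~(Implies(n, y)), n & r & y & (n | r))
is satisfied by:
  {y: True, n: False}
  {n: False, y: False}
  {n: True, y: True}


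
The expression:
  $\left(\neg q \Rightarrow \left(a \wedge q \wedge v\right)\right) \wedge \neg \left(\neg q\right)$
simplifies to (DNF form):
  $q$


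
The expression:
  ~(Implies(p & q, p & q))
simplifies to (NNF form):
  False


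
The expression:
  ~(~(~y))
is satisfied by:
  {y: False}


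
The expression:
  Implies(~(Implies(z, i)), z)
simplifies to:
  True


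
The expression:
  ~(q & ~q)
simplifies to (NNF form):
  True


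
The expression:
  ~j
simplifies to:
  ~j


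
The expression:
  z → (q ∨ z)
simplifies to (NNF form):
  True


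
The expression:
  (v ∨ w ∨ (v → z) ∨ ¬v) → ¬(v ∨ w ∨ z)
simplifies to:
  ¬v ∧ ¬w ∧ ¬z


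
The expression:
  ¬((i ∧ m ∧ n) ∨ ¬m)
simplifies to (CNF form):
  m ∧ (¬i ∨ ¬n)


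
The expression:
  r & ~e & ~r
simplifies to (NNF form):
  False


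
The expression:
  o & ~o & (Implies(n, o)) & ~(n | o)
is never true.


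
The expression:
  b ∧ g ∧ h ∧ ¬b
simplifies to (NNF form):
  False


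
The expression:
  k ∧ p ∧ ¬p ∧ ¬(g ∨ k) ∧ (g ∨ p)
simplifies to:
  False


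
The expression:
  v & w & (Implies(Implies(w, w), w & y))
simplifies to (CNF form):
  v & w & y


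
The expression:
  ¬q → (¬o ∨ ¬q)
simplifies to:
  True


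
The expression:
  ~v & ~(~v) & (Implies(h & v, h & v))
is never true.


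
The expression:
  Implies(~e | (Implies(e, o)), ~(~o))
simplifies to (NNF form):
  e | o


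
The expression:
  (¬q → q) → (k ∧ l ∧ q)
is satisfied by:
  {l: True, k: True, q: False}
  {l: True, k: False, q: False}
  {k: True, l: False, q: False}
  {l: False, k: False, q: False}
  {l: True, q: True, k: True}


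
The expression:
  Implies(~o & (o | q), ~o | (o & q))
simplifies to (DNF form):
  True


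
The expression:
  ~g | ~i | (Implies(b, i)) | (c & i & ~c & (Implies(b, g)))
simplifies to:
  True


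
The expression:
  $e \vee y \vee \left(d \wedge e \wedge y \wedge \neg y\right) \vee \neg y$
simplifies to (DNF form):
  $\text{True}$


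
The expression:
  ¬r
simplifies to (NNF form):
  ¬r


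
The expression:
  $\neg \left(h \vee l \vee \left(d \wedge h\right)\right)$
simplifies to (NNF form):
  $\neg h \wedge \neg l$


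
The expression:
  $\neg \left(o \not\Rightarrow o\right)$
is always true.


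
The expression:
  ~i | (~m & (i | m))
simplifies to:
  ~i | ~m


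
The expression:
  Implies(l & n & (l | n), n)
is always true.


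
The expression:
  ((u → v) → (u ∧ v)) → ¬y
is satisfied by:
  {u: False, y: False}
  {y: True, u: False}
  {u: True, y: False}


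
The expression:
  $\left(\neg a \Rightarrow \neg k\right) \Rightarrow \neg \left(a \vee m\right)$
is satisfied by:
  {k: True, m: False, a: False}
  {m: False, a: False, k: False}
  {k: True, m: True, a: False}


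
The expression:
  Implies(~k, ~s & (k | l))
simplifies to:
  k | (l & ~s)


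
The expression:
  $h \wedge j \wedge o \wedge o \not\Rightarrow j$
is never true.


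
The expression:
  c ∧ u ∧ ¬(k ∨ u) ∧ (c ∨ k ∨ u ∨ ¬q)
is never true.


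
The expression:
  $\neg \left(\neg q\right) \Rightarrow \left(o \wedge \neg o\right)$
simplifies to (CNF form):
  $\neg q$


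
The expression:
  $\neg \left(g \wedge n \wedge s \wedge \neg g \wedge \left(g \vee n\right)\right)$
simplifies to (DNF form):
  $\text{True}$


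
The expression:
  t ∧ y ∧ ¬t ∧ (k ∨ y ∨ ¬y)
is never true.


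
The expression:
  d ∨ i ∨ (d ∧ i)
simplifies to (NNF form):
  d ∨ i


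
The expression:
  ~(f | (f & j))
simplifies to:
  ~f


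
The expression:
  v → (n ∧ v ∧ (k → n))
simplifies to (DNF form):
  n ∨ ¬v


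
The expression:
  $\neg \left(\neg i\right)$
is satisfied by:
  {i: True}


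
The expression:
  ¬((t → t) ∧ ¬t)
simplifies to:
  t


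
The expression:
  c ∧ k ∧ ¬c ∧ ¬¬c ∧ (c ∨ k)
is never true.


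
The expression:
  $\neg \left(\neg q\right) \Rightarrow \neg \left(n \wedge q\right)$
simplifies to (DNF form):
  $\neg n \vee \neg q$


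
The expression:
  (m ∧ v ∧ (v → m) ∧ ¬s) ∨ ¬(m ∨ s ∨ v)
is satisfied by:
  {v: False, s: False, m: False}
  {m: True, v: True, s: False}


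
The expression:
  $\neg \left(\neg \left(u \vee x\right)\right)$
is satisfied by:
  {x: True, u: True}
  {x: True, u: False}
  {u: True, x: False}


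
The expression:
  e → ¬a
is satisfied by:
  {e: False, a: False}
  {a: True, e: False}
  {e: True, a: False}


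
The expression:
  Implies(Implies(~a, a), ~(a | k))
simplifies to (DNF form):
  ~a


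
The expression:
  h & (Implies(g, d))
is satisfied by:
  {h: True, d: True, g: False}
  {h: True, g: False, d: False}
  {h: True, d: True, g: True}


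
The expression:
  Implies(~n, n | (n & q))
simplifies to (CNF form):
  n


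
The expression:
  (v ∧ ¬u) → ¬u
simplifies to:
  True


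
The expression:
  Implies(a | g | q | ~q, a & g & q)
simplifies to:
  a & g & q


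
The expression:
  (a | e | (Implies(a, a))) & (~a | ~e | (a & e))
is always true.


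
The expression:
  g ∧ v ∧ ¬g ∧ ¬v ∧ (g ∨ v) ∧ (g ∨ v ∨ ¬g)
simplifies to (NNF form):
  False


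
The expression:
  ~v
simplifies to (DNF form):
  ~v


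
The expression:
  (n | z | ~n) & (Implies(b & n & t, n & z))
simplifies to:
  z | ~b | ~n | ~t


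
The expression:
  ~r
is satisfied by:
  {r: False}


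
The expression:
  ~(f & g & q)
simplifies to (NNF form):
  ~f | ~g | ~q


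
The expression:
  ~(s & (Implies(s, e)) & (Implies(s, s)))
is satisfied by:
  {s: False, e: False}
  {e: True, s: False}
  {s: True, e: False}


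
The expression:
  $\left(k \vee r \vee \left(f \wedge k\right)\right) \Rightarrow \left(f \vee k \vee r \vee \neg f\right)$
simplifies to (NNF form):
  $\text{True}$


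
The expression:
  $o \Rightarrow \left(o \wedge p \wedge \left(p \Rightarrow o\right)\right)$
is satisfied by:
  {p: True, o: False}
  {o: False, p: False}
  {o: True, p: True}


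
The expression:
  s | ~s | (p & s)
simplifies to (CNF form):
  True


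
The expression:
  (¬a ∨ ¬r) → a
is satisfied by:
  {a: True}


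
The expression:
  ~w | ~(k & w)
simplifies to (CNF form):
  ~k | ~w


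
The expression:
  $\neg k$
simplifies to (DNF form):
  $\neg k$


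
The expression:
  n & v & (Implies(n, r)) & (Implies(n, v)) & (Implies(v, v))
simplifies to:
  n & r & v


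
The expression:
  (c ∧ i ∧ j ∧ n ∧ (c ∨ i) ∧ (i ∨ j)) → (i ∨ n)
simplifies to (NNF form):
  True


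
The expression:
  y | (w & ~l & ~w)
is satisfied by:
  {y: True}


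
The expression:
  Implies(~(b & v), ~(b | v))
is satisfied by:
  {v: False, b: False}
  {b: True, v: True}


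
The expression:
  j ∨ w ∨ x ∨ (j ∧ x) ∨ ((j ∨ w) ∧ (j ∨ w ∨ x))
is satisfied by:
  {x: True, w: True, j: True}
  {x: True, w: True, j: False}
  {x: True, j: True, w: False}
  {x: True, j: False, w: False}
  {w: True, j: True, x: False}
  {w: True, j: False, x: False}
  {j: True, w: False, x: False}


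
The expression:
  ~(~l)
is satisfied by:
  {l: True}


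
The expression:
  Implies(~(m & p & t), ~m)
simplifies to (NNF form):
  ~m | (p & t)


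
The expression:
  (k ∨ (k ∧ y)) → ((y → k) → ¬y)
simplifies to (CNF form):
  ¬k ∨ ¬y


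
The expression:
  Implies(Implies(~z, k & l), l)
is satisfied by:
  {l: True, z: False}
  {z: False, l: False}
  {z: True, l: True}


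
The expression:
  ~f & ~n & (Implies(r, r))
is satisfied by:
  {n: False, f: False}


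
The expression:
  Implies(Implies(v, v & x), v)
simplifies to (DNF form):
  v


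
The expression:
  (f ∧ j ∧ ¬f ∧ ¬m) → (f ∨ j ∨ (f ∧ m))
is always true.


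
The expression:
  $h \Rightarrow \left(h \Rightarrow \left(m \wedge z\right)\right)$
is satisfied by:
  {m: True, z: True, h: False}
  {m: True, z: False, h: False}
  {z: True, m: False, h: False}
  {m: False, z: False, h: False}
  {m: True, h: True, z: True}


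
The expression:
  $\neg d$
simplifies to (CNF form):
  $\neg d$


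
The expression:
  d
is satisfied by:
  {d: True}


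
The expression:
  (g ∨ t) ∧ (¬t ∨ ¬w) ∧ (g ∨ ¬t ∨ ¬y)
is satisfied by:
  {g: True, y: False, w: False, t: False}
  {t: True, g: True, y: False, w: False}
  {w: True, g: True, y: False, t: False}
  {y: True, g: True, t: False, w: False}
  {t: True, y: True, g: True, w: False}
  {w: True, y: True, g: True, t: False}
  {t: True, w: False, g: False, y: False}


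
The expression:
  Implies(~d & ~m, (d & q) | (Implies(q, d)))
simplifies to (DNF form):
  d | m | ~q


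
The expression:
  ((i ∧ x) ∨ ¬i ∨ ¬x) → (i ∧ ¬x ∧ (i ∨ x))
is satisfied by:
  {i: True, x: False}


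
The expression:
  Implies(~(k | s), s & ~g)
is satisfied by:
  {k: True, s: True}
  {k: True, s: False}
  {s: True, k: False}


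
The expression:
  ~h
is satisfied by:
  {h: False}


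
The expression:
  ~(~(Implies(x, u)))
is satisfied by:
  {u: True, x: False}
  {x: False, u: False}
  {x: True, u: True}


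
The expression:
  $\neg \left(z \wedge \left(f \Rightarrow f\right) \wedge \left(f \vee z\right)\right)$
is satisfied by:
  {z: False}


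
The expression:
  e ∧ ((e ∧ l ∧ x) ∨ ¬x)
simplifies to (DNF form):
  (e ∧ l) ∨ (e ∧ ¬x)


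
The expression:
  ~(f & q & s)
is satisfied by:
  {s: False, q: False, f: False}
  {f: True, s: False, q: False}
  {q: True, s: False, f: False}
  {f: True, q: True, s: False}
  {s: True, f: False, q: False}
  {f: True, s: True, q: False}
  {q: True, s: True, f: False}


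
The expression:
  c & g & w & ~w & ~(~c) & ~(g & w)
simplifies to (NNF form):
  False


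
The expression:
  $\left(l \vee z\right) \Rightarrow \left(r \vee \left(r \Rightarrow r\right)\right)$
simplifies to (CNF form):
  $\text{True}$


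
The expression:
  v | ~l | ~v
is always true.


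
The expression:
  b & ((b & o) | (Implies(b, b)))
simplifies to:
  b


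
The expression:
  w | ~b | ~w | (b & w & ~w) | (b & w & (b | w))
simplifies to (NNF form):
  True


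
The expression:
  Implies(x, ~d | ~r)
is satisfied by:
  {d: False, x: False, r: False}
  {r: True, d: False, x: False}
  {x: True, d: False, r: False}
  {r: True, x: True, d: False}
  {d: True, r: False, x: False}
  {r: True, d: True, x: False}
  {x: True, d: True, r: False}


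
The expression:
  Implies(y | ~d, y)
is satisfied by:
  {y: True, d: True}
  {y: True, d: False}
  {d: True, y: False}


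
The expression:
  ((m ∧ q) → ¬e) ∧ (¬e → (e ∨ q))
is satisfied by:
  {q: True, m: False, e: False}
  {q: True, e: True, m: False}
  {q: True, m: True, e: False}
  {e: True, m: False, q: False}
  {e: True, m: True, q: False}


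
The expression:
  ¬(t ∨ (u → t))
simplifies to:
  u ∧ ¬t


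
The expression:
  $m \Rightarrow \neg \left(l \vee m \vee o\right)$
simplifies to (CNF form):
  $\neg m$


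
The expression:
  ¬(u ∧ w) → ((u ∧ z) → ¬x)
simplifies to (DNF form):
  w ∨ ¬u ∨ ¬x ∨ ¬z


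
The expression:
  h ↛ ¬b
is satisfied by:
  {h: True, b: True}


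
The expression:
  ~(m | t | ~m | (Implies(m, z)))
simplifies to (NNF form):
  False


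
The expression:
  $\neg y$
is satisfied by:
  {y: False}


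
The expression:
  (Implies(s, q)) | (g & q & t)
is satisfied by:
  {q: True, s: False}
  {s: False, q: False}
  {s: True, q: True}


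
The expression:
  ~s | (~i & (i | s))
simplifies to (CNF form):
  ~i | ~s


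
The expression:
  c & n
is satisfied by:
  {c: True, n: True}


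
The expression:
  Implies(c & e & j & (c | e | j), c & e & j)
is always true.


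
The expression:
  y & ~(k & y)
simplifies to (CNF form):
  y & ~k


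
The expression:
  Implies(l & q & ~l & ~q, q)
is always true.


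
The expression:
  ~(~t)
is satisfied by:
  {t: True}


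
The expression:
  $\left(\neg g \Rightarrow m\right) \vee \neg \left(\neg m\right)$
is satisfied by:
  {m: True, g: True}
  {m: True, g: False}
  {g: True, m: False}


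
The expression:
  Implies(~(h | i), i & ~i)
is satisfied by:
  {i: True, h: True}
  {i: True, h: False}
  {h: True, i: False}


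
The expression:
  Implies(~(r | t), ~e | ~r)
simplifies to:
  True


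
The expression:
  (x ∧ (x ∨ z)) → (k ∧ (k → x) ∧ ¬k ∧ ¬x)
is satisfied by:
  {x: False}


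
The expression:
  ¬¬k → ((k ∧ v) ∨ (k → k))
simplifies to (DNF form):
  True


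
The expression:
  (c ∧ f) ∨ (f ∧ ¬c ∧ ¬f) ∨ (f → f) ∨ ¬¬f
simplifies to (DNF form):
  True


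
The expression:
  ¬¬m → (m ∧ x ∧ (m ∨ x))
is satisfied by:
  {x: True, m: False}
  {m: False, x: False}
  {m: True, x: True}


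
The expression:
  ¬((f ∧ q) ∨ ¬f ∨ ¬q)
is never true.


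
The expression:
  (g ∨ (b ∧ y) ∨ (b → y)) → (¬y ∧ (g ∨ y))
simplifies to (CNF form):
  ¬y ∧ (b ∨ g)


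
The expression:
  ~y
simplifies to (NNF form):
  ~y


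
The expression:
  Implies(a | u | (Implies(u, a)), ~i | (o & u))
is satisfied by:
  {u: True, o: True, i: False}
  {u: True, o: False, i: False}
  {o: True, u: False, i: False}
  {u: False, o: False, i: False}
  {i: True, u: True, o: True}


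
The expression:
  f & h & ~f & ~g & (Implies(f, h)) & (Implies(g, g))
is never true.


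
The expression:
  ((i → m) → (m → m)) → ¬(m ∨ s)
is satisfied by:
  {s: False, m: False}


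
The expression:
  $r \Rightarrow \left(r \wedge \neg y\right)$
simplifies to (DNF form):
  $\neg r \vee \neg y$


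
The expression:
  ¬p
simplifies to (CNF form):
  ¬p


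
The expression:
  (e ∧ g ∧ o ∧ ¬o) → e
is always true.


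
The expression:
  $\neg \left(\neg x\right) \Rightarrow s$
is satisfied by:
  {s: True, x: False}
  {x: False, s: False}
  {x: True, s: True}


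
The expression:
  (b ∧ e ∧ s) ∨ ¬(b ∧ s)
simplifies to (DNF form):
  e ∨ ¬b ∨ ¬s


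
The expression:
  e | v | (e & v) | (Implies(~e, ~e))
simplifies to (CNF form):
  True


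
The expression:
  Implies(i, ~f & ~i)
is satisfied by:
  {i: False}


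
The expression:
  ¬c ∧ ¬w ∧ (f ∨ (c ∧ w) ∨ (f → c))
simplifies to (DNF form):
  ¬c ∧ ¬w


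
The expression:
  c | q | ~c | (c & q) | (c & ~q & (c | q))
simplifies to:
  True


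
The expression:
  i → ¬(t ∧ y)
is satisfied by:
  {t: False, y: False, i: False}
  {i: True, t: False, y: False}
  {y: True, t: False, i: False}
  {i: True, y: True, t: False}
  {t: True, i: False, y: False}
  {i: True, t: True, y: False}
  {y: True, t: True, i: False}


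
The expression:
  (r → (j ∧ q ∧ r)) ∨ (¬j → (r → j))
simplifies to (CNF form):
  j ∨ ¬r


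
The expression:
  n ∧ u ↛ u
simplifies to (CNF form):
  False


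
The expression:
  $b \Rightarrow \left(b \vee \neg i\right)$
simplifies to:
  $\text{True}$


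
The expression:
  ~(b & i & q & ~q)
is always true.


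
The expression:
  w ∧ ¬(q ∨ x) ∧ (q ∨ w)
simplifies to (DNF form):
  w ∧ ¬q ∧ ¬x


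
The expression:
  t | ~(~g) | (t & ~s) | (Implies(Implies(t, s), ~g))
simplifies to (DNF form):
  True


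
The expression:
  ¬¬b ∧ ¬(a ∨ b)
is never true.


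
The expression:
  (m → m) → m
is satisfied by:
  {m: True}


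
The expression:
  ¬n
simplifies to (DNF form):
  ¬n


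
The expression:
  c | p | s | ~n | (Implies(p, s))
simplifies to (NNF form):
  True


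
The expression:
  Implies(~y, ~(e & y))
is always true.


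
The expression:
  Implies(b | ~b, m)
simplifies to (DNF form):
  m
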